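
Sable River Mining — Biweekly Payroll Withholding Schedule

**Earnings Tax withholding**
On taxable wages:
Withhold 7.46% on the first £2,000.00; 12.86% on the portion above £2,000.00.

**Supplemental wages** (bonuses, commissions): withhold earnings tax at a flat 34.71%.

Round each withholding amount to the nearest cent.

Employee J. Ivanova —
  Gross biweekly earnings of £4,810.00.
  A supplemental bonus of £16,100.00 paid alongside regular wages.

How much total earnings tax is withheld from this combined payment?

Earnings Tax: taxable = £4,810.00
  £149.20 + 12.86% × (£4,810.00 − £2,000.00) = £149.20 + 12.86% × £2,810.00 = £510.57
Supplemental (34.71% flat on bonus): 34.71% × £16,100.00 = £5,588.31
Total earnings tax: £510.57 + £5,588.31 = £6,098.88

£6,098.88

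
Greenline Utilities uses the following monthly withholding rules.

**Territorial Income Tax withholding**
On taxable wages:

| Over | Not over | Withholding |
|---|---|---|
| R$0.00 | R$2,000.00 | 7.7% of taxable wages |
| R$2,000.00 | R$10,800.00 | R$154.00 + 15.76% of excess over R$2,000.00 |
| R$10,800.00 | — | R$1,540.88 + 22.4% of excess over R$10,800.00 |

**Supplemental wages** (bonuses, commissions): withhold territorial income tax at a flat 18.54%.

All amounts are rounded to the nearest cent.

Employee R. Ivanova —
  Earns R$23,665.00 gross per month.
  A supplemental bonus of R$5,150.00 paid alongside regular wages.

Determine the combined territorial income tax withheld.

Territorial Income Tax: taxable = R$23,665.00
  R$1,540.88 + 22.4% × (R$23,665.00 − R$10,800.00) = R$1,540.88 + 22.4% × R$12,865.00 = R$4,422.64
Supplemental (18.54% flat on bonus): 18.54% × R$5,150.00 = R$954.81
Total territorial income tax: R$4,422.64 + R$954.81 = R$5,377.45

R$5,377.45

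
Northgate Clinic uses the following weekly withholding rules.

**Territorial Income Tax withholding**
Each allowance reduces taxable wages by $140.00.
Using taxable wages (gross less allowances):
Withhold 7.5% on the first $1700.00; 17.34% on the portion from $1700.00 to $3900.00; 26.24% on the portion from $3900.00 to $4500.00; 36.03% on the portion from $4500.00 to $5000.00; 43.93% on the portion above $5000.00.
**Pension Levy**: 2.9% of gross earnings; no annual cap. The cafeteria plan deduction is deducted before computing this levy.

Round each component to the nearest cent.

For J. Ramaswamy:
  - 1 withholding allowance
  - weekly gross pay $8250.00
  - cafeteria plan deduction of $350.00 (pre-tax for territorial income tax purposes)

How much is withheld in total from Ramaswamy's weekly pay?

Territorial Income Tax: taxable = $8250.00 − $350.00 − 1×$140.00 = $7760.00
  $846.57 + 43.93% × ($7760.00 − $5000.00) = $846.57 + 43.93% × $2760.00 = $2059.04
Pension Levy: 2.9% × $7900.00 = $229.10
Total: $2059.04 + $229.10 = $2288.14

$2288.14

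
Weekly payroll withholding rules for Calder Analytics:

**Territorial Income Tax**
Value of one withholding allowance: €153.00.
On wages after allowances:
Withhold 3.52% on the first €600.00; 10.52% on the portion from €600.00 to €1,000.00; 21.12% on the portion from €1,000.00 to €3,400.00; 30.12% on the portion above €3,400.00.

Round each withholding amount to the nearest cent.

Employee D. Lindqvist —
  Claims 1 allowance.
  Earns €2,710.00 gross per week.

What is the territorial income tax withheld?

Territorial Income Tax: taxable = €2,710.00 − 1×€153.00 = €2,557.00
  €63.20 + 21.12% × (€2,557.00 − €1,000.00) = €63.20 + 21.12% × €1,557.00 = €392.04

€392.04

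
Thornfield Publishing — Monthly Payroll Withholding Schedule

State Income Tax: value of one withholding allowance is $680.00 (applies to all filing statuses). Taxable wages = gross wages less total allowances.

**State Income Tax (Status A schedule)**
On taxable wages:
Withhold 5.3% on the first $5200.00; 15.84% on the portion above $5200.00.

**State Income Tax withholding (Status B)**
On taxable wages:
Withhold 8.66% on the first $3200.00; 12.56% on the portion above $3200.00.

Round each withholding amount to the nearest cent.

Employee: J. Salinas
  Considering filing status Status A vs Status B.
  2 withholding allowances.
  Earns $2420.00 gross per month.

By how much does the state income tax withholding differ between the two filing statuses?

$35.62

State Income Tax (Status A): taxable = $2420.00 − 2×$680.00 = $1060.00
  5.3% × $1060.00 = $56.18
State Income Tax (Status B): taxable = $2420.00 − 2×$680.00 = $1060.00
  8.66% × $1060.00 = $91.80
Difference: |$56.18 − $91.80| = $35.62 (higher under Status B)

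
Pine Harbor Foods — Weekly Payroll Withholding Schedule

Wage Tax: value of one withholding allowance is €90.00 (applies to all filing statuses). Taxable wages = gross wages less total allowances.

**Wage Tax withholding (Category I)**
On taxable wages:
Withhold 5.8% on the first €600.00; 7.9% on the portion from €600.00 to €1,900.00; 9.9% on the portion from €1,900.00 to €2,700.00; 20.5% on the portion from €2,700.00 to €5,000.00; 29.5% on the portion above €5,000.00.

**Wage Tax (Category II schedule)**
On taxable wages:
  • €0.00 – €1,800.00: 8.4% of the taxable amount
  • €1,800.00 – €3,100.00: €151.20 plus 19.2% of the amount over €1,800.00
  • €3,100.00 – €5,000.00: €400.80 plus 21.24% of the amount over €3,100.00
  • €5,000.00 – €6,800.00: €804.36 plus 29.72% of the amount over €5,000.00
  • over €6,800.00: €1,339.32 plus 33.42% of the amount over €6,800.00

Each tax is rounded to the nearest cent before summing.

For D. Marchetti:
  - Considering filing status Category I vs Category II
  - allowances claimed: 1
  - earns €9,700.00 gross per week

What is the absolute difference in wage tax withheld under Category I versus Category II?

Wage Tax (Category I): taxable = €9,700.00 − 1×€90.00 = €9,610.00
  €688.20 + 29.5% × (€9,610.00 − €5,000.00) = €688.20 + 29.5% × €4,610.00 = €2,048.15
Wage Tax (Category II): taxable = €9,700.00 − 1×€90.00 = €9,610.00
  €1,339.32 + 33.42% × (€9,610.00 − €6,800.00) = €1,339.32 + 33.42% × €2,810.00 = €2,278.42
Difference: |€2,048.15 − €2,278.42| = €230.27 (higher under Category II)

€230.27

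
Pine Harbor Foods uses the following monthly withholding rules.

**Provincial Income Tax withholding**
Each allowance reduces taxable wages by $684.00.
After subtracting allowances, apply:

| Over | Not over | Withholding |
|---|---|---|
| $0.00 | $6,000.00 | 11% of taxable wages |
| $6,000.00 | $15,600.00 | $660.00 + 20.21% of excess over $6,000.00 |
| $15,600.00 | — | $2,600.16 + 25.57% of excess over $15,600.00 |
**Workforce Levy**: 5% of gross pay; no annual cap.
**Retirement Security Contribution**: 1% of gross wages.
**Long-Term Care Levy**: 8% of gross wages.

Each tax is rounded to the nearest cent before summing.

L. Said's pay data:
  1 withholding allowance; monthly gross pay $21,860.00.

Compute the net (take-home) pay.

$14,773.66

Provincial Income Tax: taxable = $21,860.00 − 1×$684.00 = $21,176.00
  $2,600.16 + 25.57% × ($21,176.00 − $15,600.00) = $2,600.16 + 25.57% × $5,576.00 = $4,025.94
Workforce Levy: 5% × $21,860.00 = $1,093.00
Retirement Security Contribution: 1% × $21,860.00 = $218.60
Long-Term Care Levy: 8% × $21,860.00 = $1,748.80
Total withheld: $4,025.94 + $1,093.00 + $218.60 + $1,748.80 = $7,086.34
Net pay: $21,860.00 − $7,086.34 = $14,773.66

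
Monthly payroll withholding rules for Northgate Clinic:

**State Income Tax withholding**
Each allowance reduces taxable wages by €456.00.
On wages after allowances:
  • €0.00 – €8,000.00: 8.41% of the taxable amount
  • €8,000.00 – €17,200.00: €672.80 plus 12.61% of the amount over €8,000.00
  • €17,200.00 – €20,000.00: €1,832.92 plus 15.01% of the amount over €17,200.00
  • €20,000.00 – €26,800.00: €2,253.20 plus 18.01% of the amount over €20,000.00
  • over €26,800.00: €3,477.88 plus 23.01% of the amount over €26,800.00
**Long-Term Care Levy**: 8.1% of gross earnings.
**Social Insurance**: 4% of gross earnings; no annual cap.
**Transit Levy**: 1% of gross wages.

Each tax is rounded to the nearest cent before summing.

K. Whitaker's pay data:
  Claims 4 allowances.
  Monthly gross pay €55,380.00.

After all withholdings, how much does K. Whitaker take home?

€38,490.78

State Income Tax: taxable = €55,380.00 − 4×€456.00 = €53,556.00
  €3,477.88 + 23.01% × (€53,556.00 − €26,800.00) = €3,477.88 + 23.01% × €26,756.00 = €9,634.44
Long-Term Care Levy: 8.1% × €55,380.00 = €4,485.78
Social Insurance: 4% × €55,380.00 = €2,215.20
Transit Levy: 1% × €55,380.00 = €553.80
Total withheld: €9,634.44 + €4,485.78 + €2,215.20 + €553.80 = €16,889.22
Net pay: €55,380.00 − €16,889.22 = €38,490.78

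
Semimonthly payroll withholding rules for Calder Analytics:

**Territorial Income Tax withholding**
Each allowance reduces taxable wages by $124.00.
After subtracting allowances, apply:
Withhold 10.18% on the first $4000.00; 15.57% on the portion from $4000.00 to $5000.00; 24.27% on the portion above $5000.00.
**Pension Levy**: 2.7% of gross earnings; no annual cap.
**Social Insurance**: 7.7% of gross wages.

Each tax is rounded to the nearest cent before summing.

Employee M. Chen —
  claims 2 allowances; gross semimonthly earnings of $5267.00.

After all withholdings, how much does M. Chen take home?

Territorial Income Tax: taxable = $5267.00 − 2×$124.00 = $5019.00
  $562.90 + 24.27% × ($5019.00 − $5000.00) = $562.90 + 24.27% × $19.00 = $567.51
Pension Levy: 2.7% × $5267.00 = $142.21
Social Insurance: 7.7% × $5267.00 = $405.56
Total withheld: $567.51 + $142.21 + $405.56 = $1115.28
Net pay: $5267.00 − $1115.28 = $4151.72

$4151.72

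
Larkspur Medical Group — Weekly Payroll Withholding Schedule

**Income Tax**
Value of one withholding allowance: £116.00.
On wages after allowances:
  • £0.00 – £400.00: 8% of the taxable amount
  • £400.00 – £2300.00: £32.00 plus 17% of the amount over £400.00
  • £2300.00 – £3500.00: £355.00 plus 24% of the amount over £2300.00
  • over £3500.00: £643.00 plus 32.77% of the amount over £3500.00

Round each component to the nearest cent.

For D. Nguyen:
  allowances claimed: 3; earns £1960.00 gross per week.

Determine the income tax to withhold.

Income Tax: taxable = £1960.00 − 3×£116.00 = £1612.00
  £32.00 + 17% × (£1612.00 − £400.00) = £32.00 + 17% × £1212.00 = £238.04

£238.04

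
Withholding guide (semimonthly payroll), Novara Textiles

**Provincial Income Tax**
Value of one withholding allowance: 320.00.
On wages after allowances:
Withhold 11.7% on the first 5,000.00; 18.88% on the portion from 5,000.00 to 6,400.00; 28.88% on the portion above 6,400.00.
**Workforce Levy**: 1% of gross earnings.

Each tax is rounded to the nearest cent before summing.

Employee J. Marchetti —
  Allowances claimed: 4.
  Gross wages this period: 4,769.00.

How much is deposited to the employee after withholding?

4,313.10

Provincial Income Tax: taxable = 4,769.00 − 4×320.00 = 3,489.00
  11.7% × 3,489.00 = 408.21
Workforce Levy: 1% × 4,769.00 = 47.69
Total withheld: 408.21 + 47.69 = 455.90
Net pay: 4,769.00 − 455.90 = 4,313.10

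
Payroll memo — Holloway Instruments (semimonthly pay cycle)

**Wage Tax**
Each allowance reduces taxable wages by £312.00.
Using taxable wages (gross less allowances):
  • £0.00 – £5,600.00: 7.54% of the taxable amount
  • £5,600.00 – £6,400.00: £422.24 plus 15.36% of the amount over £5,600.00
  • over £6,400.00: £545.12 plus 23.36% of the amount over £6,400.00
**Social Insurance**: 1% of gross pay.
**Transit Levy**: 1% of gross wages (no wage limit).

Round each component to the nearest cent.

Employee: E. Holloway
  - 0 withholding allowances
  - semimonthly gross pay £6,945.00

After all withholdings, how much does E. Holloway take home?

£6,133.67

Wage Tax: taxable = £6,945.00
  £545.12 + 23.36% × (£6,945.00 − £6,400.00) = £545.12 + 23.36% × £545.00 = £672.43
Social Insurance: 1% × £6,945.00 = £69.45
Transit Levy: 1% × £6,945.00 = £69.45
Total withheld: £672.43 + £69.45 + £69.45 = £811.33
Net pay: £6,945.00 − £811.33 = £6,133.67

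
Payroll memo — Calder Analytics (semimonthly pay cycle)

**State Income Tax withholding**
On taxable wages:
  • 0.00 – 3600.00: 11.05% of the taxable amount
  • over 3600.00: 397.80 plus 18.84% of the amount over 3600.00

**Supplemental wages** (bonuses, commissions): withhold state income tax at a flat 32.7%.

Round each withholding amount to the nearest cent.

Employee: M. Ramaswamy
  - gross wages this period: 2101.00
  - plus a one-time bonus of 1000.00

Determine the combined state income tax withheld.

State Income Tax: taxable = 2101.00
  11.05% × 2101.00 = 232.16
Supplemental (32.7% flat on bonus): 32.7% × 1000.00 = 327.00
Total state income tax: 232.16 + 327.00 = 559.16

559.16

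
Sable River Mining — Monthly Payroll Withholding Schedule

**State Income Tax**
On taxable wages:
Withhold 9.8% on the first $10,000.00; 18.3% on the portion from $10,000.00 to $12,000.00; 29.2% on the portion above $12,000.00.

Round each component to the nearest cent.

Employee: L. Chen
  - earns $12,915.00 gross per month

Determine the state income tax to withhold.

$1,613.18

State Income Tax: taxable = $12,915.00
  $1,346.00 + 29.2% × ($12,915.00 − $12,000.00) = $1,346.00 + 29.2% × $915.00 = $1,613.18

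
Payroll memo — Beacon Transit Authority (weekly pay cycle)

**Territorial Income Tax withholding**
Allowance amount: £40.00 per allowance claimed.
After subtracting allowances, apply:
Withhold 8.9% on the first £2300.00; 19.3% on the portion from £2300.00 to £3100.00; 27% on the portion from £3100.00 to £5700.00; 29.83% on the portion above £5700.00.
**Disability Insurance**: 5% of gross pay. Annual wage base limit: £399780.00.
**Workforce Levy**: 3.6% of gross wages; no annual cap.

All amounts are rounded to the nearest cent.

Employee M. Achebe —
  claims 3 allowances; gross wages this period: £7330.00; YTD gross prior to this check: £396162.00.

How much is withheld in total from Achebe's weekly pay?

Territorial Income Tax: taxable = £7330.00 − 3×£40.00 = £7210.00
  £1061.10 + 29.83% × (£7210.00 − £5700.00) = £1061.10 + 29.83% × £1510.00 = £1511.53
Disability Insurance: cap £399780.00 − YTD £396162.00 = £3618.00 subject; 5% × £3618.00 = £180.90
Workforce Levy: 3.6% × £7330.00 = £263.88
Total: £1511.53 + £180.90 + £263.88 = £1956.31

£1956.31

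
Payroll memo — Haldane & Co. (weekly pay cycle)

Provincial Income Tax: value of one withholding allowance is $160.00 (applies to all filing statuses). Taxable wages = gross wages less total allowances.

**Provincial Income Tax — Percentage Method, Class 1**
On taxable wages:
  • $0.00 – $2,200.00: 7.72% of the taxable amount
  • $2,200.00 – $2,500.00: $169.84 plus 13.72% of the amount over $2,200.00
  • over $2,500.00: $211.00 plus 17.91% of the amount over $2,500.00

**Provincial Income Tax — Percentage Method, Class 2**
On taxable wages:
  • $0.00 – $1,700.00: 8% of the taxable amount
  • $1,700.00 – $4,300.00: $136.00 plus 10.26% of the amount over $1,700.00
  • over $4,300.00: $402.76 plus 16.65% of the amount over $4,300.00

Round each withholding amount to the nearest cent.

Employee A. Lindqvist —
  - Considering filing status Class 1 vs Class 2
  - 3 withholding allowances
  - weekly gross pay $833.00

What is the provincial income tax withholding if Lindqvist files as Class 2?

Provincial Income Tax (Class 2): taxable = $833.00 − 3×$160.00 = $353.00
  8% × $353.00 = $28.24

$28.24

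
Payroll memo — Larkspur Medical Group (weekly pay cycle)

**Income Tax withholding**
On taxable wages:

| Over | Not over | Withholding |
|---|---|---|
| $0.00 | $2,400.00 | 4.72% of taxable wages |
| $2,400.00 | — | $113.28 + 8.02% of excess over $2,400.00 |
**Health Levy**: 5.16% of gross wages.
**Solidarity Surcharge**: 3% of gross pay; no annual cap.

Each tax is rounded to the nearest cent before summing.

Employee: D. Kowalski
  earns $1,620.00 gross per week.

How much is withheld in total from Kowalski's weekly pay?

Income Tax: taxable = $1,620.00
  4.72% × $1,620.00 = $76.46
Health Levy: 5.16% × $1,620.00 = $83.59
Solidarity Surcharge: 3% × $1,620.00 = $48.60
Total: $76.46 + $83.59 + $48.60 = $208.65

$208.65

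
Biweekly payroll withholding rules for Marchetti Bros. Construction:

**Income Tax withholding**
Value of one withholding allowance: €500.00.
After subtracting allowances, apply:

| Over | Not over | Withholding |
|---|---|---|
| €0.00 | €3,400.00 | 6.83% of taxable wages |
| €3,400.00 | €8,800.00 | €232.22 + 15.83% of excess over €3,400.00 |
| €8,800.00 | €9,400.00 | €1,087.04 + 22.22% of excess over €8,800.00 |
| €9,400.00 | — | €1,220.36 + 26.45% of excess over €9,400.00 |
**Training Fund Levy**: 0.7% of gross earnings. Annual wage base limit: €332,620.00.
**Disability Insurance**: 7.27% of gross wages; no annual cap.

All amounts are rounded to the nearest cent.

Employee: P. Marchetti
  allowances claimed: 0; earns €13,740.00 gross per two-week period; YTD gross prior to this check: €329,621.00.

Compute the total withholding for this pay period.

€3,388.18

Income Tax: taxable = €13,740.00
  €1,220.36 + 26.45% × (€13,740.00 − €9,400.00) = €1,220.36 + 26.45% × €4,340.00 = €2,368.29
Training Fund Levy: cap €332,620.00 − YTD €329,621.00 = €2,999.00 subject; 0.7% × €2,999.00 = €20.99
Disability Insurance: 7.27% × €13,740.00 = €998.90
Total: €2,368.29 + €20.99 + €998.90 = €3,388.18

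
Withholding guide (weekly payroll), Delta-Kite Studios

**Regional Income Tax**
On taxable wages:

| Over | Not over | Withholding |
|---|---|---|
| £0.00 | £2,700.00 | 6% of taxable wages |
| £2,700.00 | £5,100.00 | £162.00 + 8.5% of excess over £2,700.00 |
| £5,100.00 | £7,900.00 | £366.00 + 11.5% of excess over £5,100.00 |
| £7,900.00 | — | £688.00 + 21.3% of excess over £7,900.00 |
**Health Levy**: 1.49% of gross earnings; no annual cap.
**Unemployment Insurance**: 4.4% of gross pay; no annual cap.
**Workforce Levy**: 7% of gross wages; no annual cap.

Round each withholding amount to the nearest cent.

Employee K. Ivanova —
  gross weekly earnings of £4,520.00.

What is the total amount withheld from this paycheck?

£899.33

Regional Income Tax: taxable = £4,520.00
  £162.00 + 8.5% × (£4,520.00 − £2,700.00) = £162.00 + 8.5% × £1,820.00 = £316.70
Health Levy: 1.49% × £4,520.00 = £67.35
Unemployment Insurance: 4.4% × £4,520.00 = £198.88
Workforce Levy: 7% × £4,520.00 = £316.40
Total: £316.70 + £67.35 + £198.88 + £316.40 = £899.33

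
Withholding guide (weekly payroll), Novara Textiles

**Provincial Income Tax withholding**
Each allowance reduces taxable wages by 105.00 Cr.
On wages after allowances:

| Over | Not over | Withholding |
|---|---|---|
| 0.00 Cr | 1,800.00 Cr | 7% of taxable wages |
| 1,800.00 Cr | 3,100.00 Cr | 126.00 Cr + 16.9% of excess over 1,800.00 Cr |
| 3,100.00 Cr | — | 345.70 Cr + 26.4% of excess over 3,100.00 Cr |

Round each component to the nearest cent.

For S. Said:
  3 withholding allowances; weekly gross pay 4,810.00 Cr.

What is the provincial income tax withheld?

Provincial Income Tax: taxable = 4,810.00 Cr − 3×105.00 Cr = 4,495.00 Cr
  345.70 Cr + 26.4% × (4,495.00 Cr − 3,100.00 Cr) = 345.70 Cr + 26.4% × 1,395.00 Cr = 713.98 Cr

713.98 Cr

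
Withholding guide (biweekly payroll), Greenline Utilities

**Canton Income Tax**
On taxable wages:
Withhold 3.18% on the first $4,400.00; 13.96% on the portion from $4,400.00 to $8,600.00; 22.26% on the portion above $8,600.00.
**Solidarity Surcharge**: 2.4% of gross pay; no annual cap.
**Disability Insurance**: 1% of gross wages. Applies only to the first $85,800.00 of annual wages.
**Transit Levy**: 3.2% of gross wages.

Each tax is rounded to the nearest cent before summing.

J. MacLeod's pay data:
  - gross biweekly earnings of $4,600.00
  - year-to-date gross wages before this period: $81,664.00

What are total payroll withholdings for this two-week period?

$466.80

Canton Income Tax: taxable = $4,600.00
  $139.92 + 13.96% × ($4,600.00 − $4,400.00) = $139.92 + 13.96% × $200.00 = $167.84
Solidarity Surcharge: 2.4% × $4,600.00 = $110.40
Disability Insurance: cap $85,800.00 − YTD $81,664.00 = $4,136.00 subject; 1% × $4,136.00 = $41.36
Transit Levy: 3.2% × $4,600.00 = $147.20
Total: $167.84 + $110.40 + $41.36 + $147.20 = $466.80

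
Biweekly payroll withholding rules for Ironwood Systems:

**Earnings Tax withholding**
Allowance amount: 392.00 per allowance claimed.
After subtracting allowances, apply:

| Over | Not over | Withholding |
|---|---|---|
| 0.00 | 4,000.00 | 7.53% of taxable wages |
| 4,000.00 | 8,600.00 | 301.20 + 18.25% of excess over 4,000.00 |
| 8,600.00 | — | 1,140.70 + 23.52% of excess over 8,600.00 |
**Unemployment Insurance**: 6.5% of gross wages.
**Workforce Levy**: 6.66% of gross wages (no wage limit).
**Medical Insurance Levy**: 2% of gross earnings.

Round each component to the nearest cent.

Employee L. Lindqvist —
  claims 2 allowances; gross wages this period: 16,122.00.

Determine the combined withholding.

Earnings Tax: taxable = 16,122.00 − 2×392.00 = 15,338.00
  1,140.70 + 23.52% × (15,338.00 − 8,600.00) = 1,140.70 + 23.52% × 6,738.00 = 2,725.48
Unemployment Insurance: 6.5% × 16,122.00 = 1,047.93
Workforce Levy: 6.66% × 16,122.00 = 1,073.73
Medical Insurance Levy: 2% × 16,122.00 = 322.44
Total: 2,725.48 + 1,047.93 + 1,073.73 + 322.44 = 5,169.58

5,169.58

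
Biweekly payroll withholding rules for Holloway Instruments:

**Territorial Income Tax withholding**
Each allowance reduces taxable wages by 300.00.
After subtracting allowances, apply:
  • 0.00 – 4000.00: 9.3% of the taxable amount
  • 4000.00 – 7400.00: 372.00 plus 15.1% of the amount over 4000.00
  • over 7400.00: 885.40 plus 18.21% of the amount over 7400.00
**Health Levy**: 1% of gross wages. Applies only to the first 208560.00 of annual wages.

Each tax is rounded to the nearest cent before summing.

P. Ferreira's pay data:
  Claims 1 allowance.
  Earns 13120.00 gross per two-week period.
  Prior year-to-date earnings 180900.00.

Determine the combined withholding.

Territorial Income Tax: taxable = 13120.00 − 1×300.00 = 12820.00
  885.40 + 18.21% × (12820.00 − 7400.00) = 885.40 + 18.21% × 5420.00 = 1872.38
Health Levy: 1% × 13120.00 = 131.20
Total: 1872.38 + 131.20 = 2003.58

2003.58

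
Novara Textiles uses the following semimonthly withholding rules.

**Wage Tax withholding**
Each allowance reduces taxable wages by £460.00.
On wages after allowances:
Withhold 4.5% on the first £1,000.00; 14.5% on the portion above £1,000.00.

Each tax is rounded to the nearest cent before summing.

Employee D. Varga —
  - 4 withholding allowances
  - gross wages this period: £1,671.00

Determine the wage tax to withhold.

£0.00

Wage Tax: taxable = £1,671.00 − 4×£460.00 = £-169.00
  Taxable ≤ 0 → £0.00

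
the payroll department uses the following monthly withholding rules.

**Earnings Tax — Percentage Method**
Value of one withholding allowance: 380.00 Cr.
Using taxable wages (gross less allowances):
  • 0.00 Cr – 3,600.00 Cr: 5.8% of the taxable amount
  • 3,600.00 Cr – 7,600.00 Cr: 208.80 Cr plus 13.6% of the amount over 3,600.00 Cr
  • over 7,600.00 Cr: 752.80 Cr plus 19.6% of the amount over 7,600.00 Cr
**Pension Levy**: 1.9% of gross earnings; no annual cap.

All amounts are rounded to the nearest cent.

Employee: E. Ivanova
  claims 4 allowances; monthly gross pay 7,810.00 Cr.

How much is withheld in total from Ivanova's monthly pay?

Earnings Tax: taxable = 7,810.00 Cr − 4×380.00 Cr = 6,290.00 Cr
  208.80 Cr + 13.6% × (6,290.00 Cr − 3,600.00 Cr) = 208.80 Cr + 13.6% × 2,690.00 Cr = 574.64 Cr
Pension Levy: 1.9% × 7,810.00 Cr = 148.39 Cr
Total: 574.64 Cr + 148.39 Cr = 723.03 Cr

723.03 Cr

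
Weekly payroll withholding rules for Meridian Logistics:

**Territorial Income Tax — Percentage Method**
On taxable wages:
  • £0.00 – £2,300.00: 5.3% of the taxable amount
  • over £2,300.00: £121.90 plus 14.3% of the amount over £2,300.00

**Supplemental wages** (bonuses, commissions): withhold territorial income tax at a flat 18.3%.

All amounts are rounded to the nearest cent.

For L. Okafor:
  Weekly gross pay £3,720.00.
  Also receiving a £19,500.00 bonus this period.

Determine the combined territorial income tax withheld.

Territorial Income Tax: taxable = £3,720.00
  £121.90 + 14.3% × (£3,720.00 − £2,300.00) = £121.90 + 14.3% × £1,420.00 = £324.96
Supplemental (18.3% flat on bonus): 18.3% × £19,500.00 = £3,568.50
Total territorial income tax: £324.96 + £3,568.50 = £3,893.46

£3,893.46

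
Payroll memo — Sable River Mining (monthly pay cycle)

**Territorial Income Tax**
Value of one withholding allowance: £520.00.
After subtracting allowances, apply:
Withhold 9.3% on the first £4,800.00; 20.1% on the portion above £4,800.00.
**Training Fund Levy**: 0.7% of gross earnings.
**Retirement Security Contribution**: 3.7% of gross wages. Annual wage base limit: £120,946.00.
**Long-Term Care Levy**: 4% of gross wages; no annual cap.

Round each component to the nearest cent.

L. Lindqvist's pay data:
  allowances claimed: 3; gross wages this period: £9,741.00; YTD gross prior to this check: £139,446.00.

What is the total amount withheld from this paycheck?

Territorial Income Tax: taxable = £9,741.00 − 3×£520.00 = £8,181.00
  £446.40 + 20.1% × (£8,181.00 − £4,800.00) = £446.40 + 20.1% × £3,381.00 = £1,125.98
Training Fund Levy: 0.7% × £9,741.00 = £68.19
Retirement Security Contribution: YTD £139,446.00 ≥ cap £120,946.00 → £0.00
Long-Term Care Levy: 4% × £9,741.00 = £389.64
Total: £1,125.98 + £68.19 + £0.00 + £389.64 = £1,583.81

£1,583.81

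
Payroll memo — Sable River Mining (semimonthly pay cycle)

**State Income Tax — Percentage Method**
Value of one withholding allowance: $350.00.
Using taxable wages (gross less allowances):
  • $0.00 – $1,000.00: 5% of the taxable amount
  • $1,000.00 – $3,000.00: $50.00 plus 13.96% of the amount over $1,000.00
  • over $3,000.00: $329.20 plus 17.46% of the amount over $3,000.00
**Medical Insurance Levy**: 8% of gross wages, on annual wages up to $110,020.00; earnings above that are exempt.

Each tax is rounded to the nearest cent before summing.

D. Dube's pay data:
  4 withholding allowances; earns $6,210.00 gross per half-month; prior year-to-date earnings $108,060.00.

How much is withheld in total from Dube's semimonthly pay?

State Income Tax: taxable = $6,210.00 − 4×$350.00 = $4,810.00
  $329.20 + 17.46% × ($4,810.00 − $3,000.00) = $329.20 + 17.46% × $1,810.00 = $645.23
Medical Insurance Levy: cap $110,020.00 − YTD $108,060.00 = $1,960.00 subject; 8% × $1,960.00 = $156.80
Total: $645.23 + $156.80 = $802.03

$802.03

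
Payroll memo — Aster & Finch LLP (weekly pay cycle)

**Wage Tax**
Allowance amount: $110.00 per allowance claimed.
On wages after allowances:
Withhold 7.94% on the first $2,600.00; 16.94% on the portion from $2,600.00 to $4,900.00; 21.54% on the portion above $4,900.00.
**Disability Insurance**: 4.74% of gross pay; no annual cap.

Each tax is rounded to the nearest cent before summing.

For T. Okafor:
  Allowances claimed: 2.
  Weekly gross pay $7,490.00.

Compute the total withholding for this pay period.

Wage Tax: taxable = $7,490.00 − 2×$110.00 = $7,270.00
  $596.06 + 21.54% × ($7,270.00 − $4,900.00) = $596.06 + 21.54% × $2,370.00 = $1,106.56
Disability Insurance: 4.74% × $7,490.00 = $355.03
Total: $1,106.56 + $355.03 = $1,461.59

$1,461.59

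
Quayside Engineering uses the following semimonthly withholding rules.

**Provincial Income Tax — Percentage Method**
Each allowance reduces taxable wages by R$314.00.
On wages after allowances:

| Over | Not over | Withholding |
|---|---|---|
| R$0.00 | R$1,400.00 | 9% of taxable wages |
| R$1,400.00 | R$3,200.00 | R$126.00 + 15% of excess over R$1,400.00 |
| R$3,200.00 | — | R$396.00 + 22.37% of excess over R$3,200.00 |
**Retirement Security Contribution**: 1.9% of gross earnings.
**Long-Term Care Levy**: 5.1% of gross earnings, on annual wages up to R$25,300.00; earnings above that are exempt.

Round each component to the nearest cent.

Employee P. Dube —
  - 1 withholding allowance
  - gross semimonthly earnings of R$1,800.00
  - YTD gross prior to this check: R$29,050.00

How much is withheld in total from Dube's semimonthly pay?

Provincial Income Tax: taxable = R$1,800.00 − 1×R$314.00 = R$1,486.00
  R$126.00 + 15% × (R$1,486.00 − R$1,400.00) = R$126.00 + 15% × R$86.00 = R$138.90
Retirement Security Contribution: 1.9% × R$1,800.00 = R$34.20
Long-Term Care Levy: YTD R$29,050.00 ≥ cap R$25,300.00 → R$0.00
Total: R$138.90 + R$34.20 + R$0.00 = R$173.10

R$173.10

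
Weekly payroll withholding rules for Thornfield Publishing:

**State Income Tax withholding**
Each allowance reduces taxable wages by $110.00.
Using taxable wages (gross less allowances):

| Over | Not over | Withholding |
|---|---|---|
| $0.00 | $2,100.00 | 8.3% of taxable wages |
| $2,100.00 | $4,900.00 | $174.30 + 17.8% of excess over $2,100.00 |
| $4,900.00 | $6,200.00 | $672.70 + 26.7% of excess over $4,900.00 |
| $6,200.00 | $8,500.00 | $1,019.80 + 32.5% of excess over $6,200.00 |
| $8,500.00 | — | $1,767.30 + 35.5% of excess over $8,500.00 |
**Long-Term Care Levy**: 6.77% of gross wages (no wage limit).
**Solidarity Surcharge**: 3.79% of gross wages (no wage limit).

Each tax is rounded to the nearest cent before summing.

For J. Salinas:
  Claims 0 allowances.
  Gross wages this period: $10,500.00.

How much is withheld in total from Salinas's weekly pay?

State Income Tax: taxable = $10,500.00
  $1,767.30 + 35.5% × ($10,500.00 − $8,500.00) = $1,767.30 + 35.5% × $2,000.00 = $2,477.30
Long-Term Care Levy: 6.77% × $10,500.00 = $710.85
Solidarity Surcharge: 3.79% × $10,500.00 = $397.95
Total: $2,477.30 + $710.85 + $397.95 = $3,586.10

$3,586.10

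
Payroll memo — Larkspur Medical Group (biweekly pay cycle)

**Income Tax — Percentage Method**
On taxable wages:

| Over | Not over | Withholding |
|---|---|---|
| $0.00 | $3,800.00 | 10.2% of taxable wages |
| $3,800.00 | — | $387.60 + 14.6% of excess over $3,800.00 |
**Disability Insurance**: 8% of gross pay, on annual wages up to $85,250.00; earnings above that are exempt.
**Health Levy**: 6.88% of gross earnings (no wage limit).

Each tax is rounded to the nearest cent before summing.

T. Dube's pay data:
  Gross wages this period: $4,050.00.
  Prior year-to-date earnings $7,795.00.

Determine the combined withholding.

$1,026.74

Income Tax: taxable = $4,050.00
  $387.60 + 14.6% × ($4,050.00 − $3,800.00) = $387.60 + 14.6% × $250.00 = $424.10
Disability Insurance: 8% × $4,050.00 = $324.00
Health Levy: 6.88% × $4,050.00 = $278.64
Total: $424.10 + $324.00 + $278.64 = $1,026.74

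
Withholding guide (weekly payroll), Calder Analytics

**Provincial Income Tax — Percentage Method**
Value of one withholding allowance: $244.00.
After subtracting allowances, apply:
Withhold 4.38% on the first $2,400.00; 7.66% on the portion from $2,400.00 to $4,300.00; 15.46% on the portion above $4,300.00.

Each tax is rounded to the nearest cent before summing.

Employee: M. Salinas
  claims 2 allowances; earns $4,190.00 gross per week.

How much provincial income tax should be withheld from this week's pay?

$204.85

Provincial Income Tax: taxable = $4,190.00 − 2×$244.00 = $3,702.00
  $105.12 + 7.66% × ($3,702.00 − $2,400.00) = $105.12 + 7.66% × $1,302.00 = $204.85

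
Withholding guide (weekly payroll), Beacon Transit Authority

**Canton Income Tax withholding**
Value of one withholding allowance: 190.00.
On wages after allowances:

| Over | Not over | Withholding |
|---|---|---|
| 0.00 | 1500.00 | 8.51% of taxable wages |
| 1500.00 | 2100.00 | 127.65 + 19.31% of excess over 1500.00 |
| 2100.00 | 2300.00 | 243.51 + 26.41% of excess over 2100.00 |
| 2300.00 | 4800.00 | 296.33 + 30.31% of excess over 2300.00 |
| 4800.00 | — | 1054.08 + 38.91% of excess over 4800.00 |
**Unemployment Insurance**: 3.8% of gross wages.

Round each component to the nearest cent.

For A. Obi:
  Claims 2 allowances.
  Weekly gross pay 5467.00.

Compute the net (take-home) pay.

Canton Income Tax: taxable = 5467.00 − 2×190.00 = 5087.00
  1054.08 + 38.91% × (5087.00 − 4800.00) = 1054.08 + 38.91% × 287.00 = 1165.75
Unemployment Insurance: 3.8% × 5467.00 = 207.75
Total withheld: 1165.75 + 207.75 = 1373.50
Net pay: 5467.00 − 1373.50 = 4093.50

4093.50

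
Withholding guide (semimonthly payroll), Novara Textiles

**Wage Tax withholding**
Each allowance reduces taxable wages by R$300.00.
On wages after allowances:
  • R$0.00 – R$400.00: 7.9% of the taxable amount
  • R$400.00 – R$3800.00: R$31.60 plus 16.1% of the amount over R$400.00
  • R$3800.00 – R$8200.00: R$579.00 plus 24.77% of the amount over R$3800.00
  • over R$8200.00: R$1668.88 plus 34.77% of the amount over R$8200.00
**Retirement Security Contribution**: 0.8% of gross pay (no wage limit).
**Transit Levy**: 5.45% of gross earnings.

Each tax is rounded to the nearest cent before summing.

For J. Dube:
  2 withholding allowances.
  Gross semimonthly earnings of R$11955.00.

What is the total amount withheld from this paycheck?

R$3513.06

Wage Tax: taxable = R$11955.00 − 2×R$300.00 = R$11355.00
  R$1668.88 + 34.77% × (R$11355.00 − R$8200.00) = R$1668.88 + 34.77% × R$3155.00 = R$2765.87
Retirement Security Contribution: 0.8% × R$11955.00 = R$95.64
Transit Levy: 5.45% × R$11955.00 = R$651.55
Total: R$2765.87 + R$95.64 + R$651.55 = R$3513.06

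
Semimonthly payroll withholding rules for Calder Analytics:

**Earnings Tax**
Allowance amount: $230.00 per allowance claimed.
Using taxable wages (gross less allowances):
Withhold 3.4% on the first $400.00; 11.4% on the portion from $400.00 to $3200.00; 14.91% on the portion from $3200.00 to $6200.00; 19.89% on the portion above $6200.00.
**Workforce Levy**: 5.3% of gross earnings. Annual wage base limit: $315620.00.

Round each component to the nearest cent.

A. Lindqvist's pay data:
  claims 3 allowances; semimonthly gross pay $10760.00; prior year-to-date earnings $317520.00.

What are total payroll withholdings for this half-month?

Earnings Tax: taxable = $10760.00 − 3×$230.00 = $10070.00
  $780.10 + 19.89% × ($10070.00 − $6200.00) = $780.10 + 19.89% × $3870.00 = $1549.84
Workforce Levy: YTD $317520.00 ≥ cap $315620.00 → $0.00
Total: $1549.84 + $0.00 = $1549.84

$1549.84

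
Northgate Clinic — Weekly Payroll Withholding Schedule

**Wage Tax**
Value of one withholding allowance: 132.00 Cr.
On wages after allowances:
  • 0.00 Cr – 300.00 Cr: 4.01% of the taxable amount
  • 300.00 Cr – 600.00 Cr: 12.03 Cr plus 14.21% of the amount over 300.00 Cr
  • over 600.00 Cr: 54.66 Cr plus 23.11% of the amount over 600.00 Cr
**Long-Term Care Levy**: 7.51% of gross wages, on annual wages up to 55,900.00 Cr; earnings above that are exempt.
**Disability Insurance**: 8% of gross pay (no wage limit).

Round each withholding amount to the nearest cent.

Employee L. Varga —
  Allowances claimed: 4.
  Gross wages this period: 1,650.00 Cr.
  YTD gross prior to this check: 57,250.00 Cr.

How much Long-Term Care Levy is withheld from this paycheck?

0.00 Cr

Long-Term Care Levy: YTD 57,250.00 Cr ≥ cap 55,900.00 Cr → 0.00 Cr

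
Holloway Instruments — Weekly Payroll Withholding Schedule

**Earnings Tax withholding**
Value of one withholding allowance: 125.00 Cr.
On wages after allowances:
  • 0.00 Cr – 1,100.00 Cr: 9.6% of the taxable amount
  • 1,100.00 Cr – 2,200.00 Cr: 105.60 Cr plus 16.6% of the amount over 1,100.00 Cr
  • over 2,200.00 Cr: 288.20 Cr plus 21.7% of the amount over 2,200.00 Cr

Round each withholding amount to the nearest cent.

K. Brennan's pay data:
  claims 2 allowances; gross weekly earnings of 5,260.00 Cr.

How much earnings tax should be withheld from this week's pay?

897.97 Cr

Earnings Tax: taxable = 5,260.00 Cr − 2×125.00 Cr = 5,010.00 Cr
  288.20 Cr + 21.7% × (5,010.00 Cr − 2,200.00 Cr) = 288.20 Cr + 21.7% × 2,810.00 Cr = 897.97 Cr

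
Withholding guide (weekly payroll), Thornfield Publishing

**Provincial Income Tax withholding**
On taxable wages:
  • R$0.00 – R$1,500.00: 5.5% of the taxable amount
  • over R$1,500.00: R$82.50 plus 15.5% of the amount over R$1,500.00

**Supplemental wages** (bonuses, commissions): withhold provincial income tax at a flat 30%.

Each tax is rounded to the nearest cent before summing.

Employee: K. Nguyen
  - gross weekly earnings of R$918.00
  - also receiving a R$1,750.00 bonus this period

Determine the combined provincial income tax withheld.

Provincial Income Tax: taxable = R$918.00
  5.5% × R$918.00 = R$50.49
Supplemental (30% flat on bonus): 30% × R$1,750.00 = R$525.00
Total provincial income tax: R$50.49 + R$525.00 = R$575.49

R$575.49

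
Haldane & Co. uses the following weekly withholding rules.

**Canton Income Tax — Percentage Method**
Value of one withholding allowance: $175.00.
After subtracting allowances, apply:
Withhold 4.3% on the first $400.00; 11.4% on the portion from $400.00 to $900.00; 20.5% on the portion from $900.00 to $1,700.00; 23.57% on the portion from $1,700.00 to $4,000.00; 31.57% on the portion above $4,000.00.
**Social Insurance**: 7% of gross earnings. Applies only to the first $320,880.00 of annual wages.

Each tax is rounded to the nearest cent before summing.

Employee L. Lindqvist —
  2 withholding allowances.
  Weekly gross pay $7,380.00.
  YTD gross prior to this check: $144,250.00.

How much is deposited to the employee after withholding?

Canton Income Tax: taxable = $7,380.00 − 2×$175.00 = $7,030.00
  $780.31 + 31.57% × ($7,030.00 − $4,000.00) = $780.31 + 31.57% × $3,030.00 = $1,736.88
Social Insurance: 7% × $7,380.00 = $516.60
Total withheld: $1,736.88 + $516.60 = $2,253.48
Net pay: $7,380.00 − $2,253.48 = $5,126.52

$5,126.52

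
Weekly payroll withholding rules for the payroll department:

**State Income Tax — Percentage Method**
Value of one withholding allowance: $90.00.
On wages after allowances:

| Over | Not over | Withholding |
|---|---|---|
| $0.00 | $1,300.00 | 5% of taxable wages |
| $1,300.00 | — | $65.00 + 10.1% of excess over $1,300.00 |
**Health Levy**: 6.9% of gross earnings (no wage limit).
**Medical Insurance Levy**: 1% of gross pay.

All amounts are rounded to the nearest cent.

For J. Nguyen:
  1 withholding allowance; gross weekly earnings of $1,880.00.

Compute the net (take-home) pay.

State Income Tax: taxable = $1,880.00 − 1×$90.00 = $1,790.00
  $65.00 + 10.1% × ($1,790.00 − $1,300.00) = $65.00 + 10.1% × $490.00 = $114.49
Health Levy: 6.9% × $1,880.00 = $129.72
Medical Insurance Levy: 1% × $1,880.00 = $18.80
Total withheld: $114.49 + $129.72 + $18.80 = $263.01
Net pay: $1,880.00 − $263.01 = $1,616.99

$1,616.99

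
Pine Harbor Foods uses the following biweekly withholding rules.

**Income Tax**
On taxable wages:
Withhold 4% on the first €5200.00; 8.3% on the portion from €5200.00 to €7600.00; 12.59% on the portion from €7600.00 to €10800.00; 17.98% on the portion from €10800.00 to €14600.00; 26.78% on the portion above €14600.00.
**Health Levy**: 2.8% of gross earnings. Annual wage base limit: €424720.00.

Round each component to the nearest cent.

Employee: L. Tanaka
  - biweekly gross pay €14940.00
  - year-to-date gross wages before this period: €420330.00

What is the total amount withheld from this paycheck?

€1707.29

Income Tax: taxable = €14940.00
  €1493.32 + 26.78% × (€14940.00 − €14600.00) = €1493.32 + 26.78% × €340.00 = €1584.37
Health Levy: cap €424720.00 − YTD €420330.00 = €4390.00 subject; 2.8% × €4390.00 = €122.92
Total: €1584.37 + €122.92 = €1707.29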